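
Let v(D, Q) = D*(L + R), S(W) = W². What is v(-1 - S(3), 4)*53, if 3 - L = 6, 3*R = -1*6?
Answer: 2650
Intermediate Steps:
R = -2 (R = (-1*6)/3 = (⅓)*(-6) = -2)
L = -3 (L = 3 - 1*6 = 3 - 6 = -3)
v(D, Q) = -5*D (v(D, Q) = D*(-3 - 2) = D*(-5) = -5*D)
v(-1 - S(3), 4)*53 = -5*(-1 - 1*3²)*53 = -5*(-1 - 1*9)*53 = -5*(-1 - 9)*53 = -5*(-10)*53 = 50*53 = 2650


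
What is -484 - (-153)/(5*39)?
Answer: -31409/65 ≈ -483.22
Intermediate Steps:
-484 - (-153)/(5*39) = -484 - (-153)/195 = -484 - 1*(-51/65) = -484 + 51/65 = -31409/65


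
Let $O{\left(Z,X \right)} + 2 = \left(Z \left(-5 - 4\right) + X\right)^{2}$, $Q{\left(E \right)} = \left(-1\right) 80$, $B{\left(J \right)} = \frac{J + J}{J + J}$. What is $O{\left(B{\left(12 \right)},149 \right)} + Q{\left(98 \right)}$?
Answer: $19518$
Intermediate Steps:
$B{\left(J \right)} = 1$ ($B{\left(J \right)} = \frac{2 J}{2 J} = 2 J \frac{1}{2 J} = 1$)
$Q{\left(E \right)} = -80$
$O{\left(Z,X \right)} = -2 + \left(X - 9 Z\right)^{2}$ ($O{\left(Z,X \right)} = -2 + \left(Z \left(-5 - 4\right) + X\right)^{2} = -2 + \left(Z \left(-9\right) + X\right)^{2} = -2 + \left(- 9 Z + X\right)^{2} = -2 + \left(X - 9 Z\right)^{2}$)
$O{\left(B{\left(12 \right)},149 \right)} + Q{\left(98 \right)} = \left(-2 + \left(149 - 9\right)^{2}\right) - 80 = \left(-2 + 140^{2}\right) - 80 = \left(-2 + 19600\right) - 80 = 19598 - 80 = 19518$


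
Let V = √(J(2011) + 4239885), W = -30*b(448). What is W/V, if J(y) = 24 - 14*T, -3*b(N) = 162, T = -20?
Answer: 1620*√4240189/4240189 ≈ 0.78672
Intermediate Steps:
b(N) = -54 (b(N) = -⅓*162 = -54)
J(y) = 304 (J(y) = 24 - 14*(-20) = 24 + 280 = 304)
W = 1620 (W = -30*(-54) = 1620)
V = √4240189 (V = √(304 + 4239885) = √4240189 ≈ 2059.2)
W/V = 1620/(√4240189) = 1620*(√4240189/4240189) = 1620*√4240189/4240189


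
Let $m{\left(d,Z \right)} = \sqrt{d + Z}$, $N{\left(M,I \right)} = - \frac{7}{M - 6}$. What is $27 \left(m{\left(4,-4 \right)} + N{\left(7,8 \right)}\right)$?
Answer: $-189$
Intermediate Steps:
$N{\left(M,I \right)} = - \frac{7}{-6 + M}$
$m{\left(d,Z \right)} = \sqrt{Z + d}$
$27 \left(m{\left(4,-4 \right)} + N{\left(7,8 \right)}\right) = 27 \left(\sqrt{-4 + 4} - \frac{7}{-6 + 7}\right) = 27 \left(\sqrt{0} - \frac{7}{1}\right) = 27 \left(0 - 7\right) = 27 \left(-7\right) = -189$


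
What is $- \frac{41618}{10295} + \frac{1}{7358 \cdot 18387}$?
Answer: $- \frac{5630563551133}{1392826466070} \approx -4.0425$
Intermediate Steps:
$- \frac{41618}{10295} + \frac{1}{7358 \cdot 18387} = \left(-41618\right) \frac{1}{10295} + \frac{1}{7358} \cdot \frac{1}{18387} = - \frac{41618}{10295} + \frac{1}{135291546} = - \frac{5630563551133}{1392826466070}$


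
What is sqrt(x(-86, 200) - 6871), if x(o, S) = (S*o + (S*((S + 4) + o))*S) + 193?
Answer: sqrt(4696122) ≈ 2167.1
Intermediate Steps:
x(o, S) = 193 + S*o + S**2*(4 + S + o) (x(o, S) = (S*o + (S*((4 + S) + o))*S) + 193 = (S*o + (S*(4 + S + o))*S) + 193 = (S*o + S**2*(4 + S + o)) + 193 = 193 + S*o + S**2*(4 + S + o))
sqrt(x(-86, 200) - 6871) = sqrt((193 + 200**3 + 4*200**2 + 200*(-86) - 86*200**2) - 6871) = sqrt((193 + 8000000 + 4*40000 - 17200 - 86*40000) - 6871) = sqrt((193 + 8000000 + 160000 - 17200 - 3440000) - 6871) = sqrt(4702993 - 6871) = sqrt(4696122)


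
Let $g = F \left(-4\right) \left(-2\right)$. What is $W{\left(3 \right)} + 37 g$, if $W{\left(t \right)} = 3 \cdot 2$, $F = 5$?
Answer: $1486$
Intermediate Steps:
$W{\left(t \right)} = 6$
$g = 40$ ($g = 5 \left(-4\right) \left(-2\right) = \left(-20\right) \left(-2\right) = 40$)
$W{\left(3 \right)} + 37 g = 6 + 37 \cdot 40 = 6 + 1480 = 1486$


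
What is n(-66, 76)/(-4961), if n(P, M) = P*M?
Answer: 456/451 ≈ 1.0111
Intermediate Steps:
n(P, M) = M*P
n(-66, 76)/(-4961) = (76*(-66))/(-4961) = -5016*(-1/4961) = 456/451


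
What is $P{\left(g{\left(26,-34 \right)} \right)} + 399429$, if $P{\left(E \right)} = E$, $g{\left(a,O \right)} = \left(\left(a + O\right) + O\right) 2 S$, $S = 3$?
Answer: $399177$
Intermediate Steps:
$g{\left(a,O \right)} = 6 a + 12 O$ ($g{\left(a,O \right)} = \left(\left(a + O\right) + O\right) 2 \cdot 3 = \left(\left(O + a\right) + O\right) 2 \cdot 3 = \left(a + 2 O\right) 2 \cdot 3 = \left(2 a + 4 O\right) 3 = 6 a + 12 O$)
$P{\left(g{\left(26,-34 \right)} \right)} + 399429 = \left(6 \cdot 26 + 12 \left(-34\right)\right) + 399429 = \left(156 - 408\right) + 399429 = -252 + 399429 = 399177$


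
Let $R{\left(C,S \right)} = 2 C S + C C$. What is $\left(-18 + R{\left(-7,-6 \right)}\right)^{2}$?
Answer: $13225$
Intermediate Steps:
$R{\left(C,S \right)} = C^{2} + 2 C S$ ($R{\left(C,S \right)} = 2 C S + C^{2} = C^{2} + 2 C S$)
$\left(-18 + R{\left(-7,-6 \right)}\right)^{2} = \left(-18 - 7 \left(-7 + 2 \left(-6\right)\right)\right)^{2} = \left(-18 - 7 \left(-7 - 12\right)\right)^{2} = \left(-18 - -133\right)^{2} = \left(-18 + 133\right)^{2} = 115^{2} = 13225$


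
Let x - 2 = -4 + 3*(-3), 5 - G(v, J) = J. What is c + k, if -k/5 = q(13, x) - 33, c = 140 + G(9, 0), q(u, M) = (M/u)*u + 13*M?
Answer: 1080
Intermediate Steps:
G(v, J) = 5 - J
x = -11 (x = 2 + (-4 + 3*(-3)) = 2 + (-4 - 9) = 2 - 13 = -11)
q(u, M) = 14*M (q(u, M) = M + 13*M = 14*M)
c = 145 (c = 140 + (5 - 1*0) = 140 + (5 + 0) = 140 + 5 = 145)
k = 935 (k = -5*(14*(-11) - 33) = -5*(-154 - 33) = -5*(-187) = 935)
c + k = 145 + 935 = 1080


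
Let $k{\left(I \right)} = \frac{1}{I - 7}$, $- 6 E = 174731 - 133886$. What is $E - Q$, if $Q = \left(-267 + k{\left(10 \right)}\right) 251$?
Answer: $\frac{360755}{6} \approx 60126.0$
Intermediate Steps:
$E = - \frac{13615}{2}$ ($E = - \frac{174731 - 133886}{6} = \left(- \frac{1}{6}\right) 40845 = - \frac{13615}{2} \approx -6807.5$)
$k{\left(I \right)} = \frac{1}{-7 + I}$
$Q = - \frac{200800}{3}$ ($Q = \left(-267 + \frac{1}{-7 + 10}\right) 251 = \left(-267 + \frac{1}{3}\right) 251 = \left(- \frac{800}{3}\right) 251 = - \frac{200800}{3} \approx -66933.0$)
$E - Q = - \frac{13615}{2} - - \frac{200800}{3} = - \frac{13615}{2} + \frac{200800}{3} = \frac{360755}{6}$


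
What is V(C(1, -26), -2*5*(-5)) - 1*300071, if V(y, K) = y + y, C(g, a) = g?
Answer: -300069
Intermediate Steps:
V(y, K) = 2*y
V(C(1, -26), -2*5*(-5)) - 1*300071 = 2*1 - 1*300071 = 2 - 300071 = -300069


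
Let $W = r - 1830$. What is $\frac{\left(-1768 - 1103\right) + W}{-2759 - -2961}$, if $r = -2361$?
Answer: $- \frac{3531}{101} \approx -34.96$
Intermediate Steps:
$W = -4191$ ($W = -2361 - 1830 = -4191$)
$\frac{\left(-1768 - 1103\right) + W}{-2759 - -2961} = \frac{\left(-1768 - 1103\right) - 4191}{-2759 - -2961} = \frac{\left(-1768 - 1103\right) - 4191}{-2759 + 2961} = \frac{-2871 - 4191}{202} = \left(-7062\right) \frac{1}{202} = - \frac{3531}{101}$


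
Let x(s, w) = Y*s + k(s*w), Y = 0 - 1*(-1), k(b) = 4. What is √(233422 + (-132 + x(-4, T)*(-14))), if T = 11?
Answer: √233290 ≈ 483.00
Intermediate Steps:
Y = 1 (Y = 0 + 1 = 1)
x(s, w) = 4 + s (x(s, w) = 1*s + 4 = s + 4 = 4 + s)
√(233422 + (-132 + x(-4, T)*(-14))) = √(233422 + (-132 + (4 - 4)*(-14))) = √(233422 + (-132 + 0*(-14))) = √(233422 + (-132 + 0)) = √(233422 - 132) = √233290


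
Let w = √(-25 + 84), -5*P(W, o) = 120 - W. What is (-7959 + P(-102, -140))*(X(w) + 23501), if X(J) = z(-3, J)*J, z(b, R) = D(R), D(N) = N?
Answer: -188560104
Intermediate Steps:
P(W, o) = -24 + W/5 (P(W, o) = -(120 - W)/5 = -24 + W/5)
z(b, R) = R
w = √59 ≈ 7.6811
X(J) = J² (X(J) = J*J = J²)
(-7959 + P(-102, -140))*(X(w) + 23501) = (-7959 + (-24 + (⅕)*(-102)))*((√59)² + 23501) = (-7959 + (-24 - 102/5))*(59 + 23501) = (-7959 - 222/5)*23560 = -40017/5*23560 = -188560104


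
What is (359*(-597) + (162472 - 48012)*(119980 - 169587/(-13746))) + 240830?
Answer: 31465394525007/2291 ≈ 1.3734e+10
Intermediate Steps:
(359*(-597) + (162472 - 48012)*(119980 - 169587/(-13746))) + 240830 = (-214323 + 114460*(119980 - 169587*(-1/13746))) + 240830 = (-214323 + 114460*(119980 + 56529/4582)) + 240830 = (-214323 + 114460*(549804889/4582)) + 240830 = (-214323 + 31465333797470/2291) + 240830 = 31464842783477/2291 + 240830 = 31465394525007/2291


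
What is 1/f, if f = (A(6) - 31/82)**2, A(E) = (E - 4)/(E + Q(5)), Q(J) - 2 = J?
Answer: 1136356/57121 ≈ 19.894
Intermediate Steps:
Q(J) = 2 + J
A(E) = (-4 + E)/(7 + E) (A(E) = (E - 4)/(E + (2 + 5)) = (-4 + E)/(E + 7) = (-4 + E)/(7 + E))
f = 57121/1136356 (f = ((-4 + 6)/(7 + 6) - 31/82)**2 = (2/13 - 31*1/82)**2 = ((1/13)*2 - 31/82)**2 = (2/13 - 31/82)**2 = (-239/1066)**2 = 57121/1136356 ≈ 0.050267)
1/f = 1/(57121/1136356) = 1136356/57121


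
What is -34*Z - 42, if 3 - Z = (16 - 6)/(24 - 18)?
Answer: -262/3 ≈ -87.333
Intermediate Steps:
Z = 4/3 (Z = 3 - (16 - 6)/(24 - 18) = 3 - 10/6 = 3 - 1*5/3 = 3 - 5/3 = 4/3 ≈ 1.3333)
-34*Z - 42 = -34*4/3 - 42 = -136/3 - 42 = -262/3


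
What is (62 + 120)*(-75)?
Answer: -13650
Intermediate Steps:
(62 + 120)*(-75) = 182*(-75) = -13650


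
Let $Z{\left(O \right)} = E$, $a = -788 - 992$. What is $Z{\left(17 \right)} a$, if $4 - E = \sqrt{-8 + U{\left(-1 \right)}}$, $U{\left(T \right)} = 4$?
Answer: $-7120 + 3560 i \approx -7120.0 + 3560.0 i$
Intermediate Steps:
$a = -1780$ ($a = -788 - 992 = -1780$)
$E = 4 - 2 i$ ($E = 4 - \sqrt{-8 + 4} = 4 - \sqrt{-4} = 4 - 2 i \approx 4.0 - 2.0 i$)
$Z{\left(O \right)} = 4 - 2 i$
$Z{\left(17 \right)} a = \left(4 - 2 i\right) \left(-1780\right) = -7120 + 3560 i$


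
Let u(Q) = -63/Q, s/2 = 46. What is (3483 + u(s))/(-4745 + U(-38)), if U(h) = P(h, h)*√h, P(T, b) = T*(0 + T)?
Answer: -168907765/1040113084 - 12850517*I*√38/260028271 ≈ -0.16239 - 0.30464*I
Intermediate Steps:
P(T, b) = T² (P(T, b) = T*T = T²)
s = 92 (s = 2*46 = 92)
U(h) = h^(5/2) (U(h) = h²*√h = h^(5/2))
(3483 + u(s))/(-4745 + U(-38)) = (3483 - 63/92)/(-4745 + (-38)^(5/2)) = (3483 - 63*1/92)/(-4745 + 1444*I*√38) = (3483 - 63/92)/(-4745 + 1444*I*√38) = 320373/(92*(-4745 + 1444*I*√38))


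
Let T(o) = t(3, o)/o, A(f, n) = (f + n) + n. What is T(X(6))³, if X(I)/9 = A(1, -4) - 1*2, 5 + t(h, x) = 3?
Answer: 8/531441 ≈ 1.5053e-5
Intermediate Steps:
A(f, n) = f + 2*n
t(h, x) = -2 (t(h, x) = -5 + 3 = -2)
X(I) = -81 (X(I) = 9*((1 + 2*(-4)) - 1*2) = 9*((1 - 8) - 2) = 9*(-7 - 2) = 9*(-9) = -81)
T(o) = -2/o
T(X(6))³ = (-2/(-81))³ = (-2*(-1/81))³ = (2/81)³ = 8/531441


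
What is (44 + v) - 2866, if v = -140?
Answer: -2962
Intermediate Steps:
(44 + v) - 2866 = (44 - 140) - 2866 = -96 - 2866 = -2962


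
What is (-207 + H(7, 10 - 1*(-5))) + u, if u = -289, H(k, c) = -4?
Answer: -500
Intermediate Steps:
(-207 + H(7, 10 - 1*(-5))) + u = (-207 - 4) - 289 = -211 - 289 = -500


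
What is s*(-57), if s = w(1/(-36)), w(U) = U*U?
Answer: -19/432 ≈ -0.043981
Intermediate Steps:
w(U) = U²
s = 1/1296 (s = (1/(-36))² = (-1/36)² = 1/1296 ≈ 0.00077160)
s*(-57) = (1/1296)*(-57) = -19/432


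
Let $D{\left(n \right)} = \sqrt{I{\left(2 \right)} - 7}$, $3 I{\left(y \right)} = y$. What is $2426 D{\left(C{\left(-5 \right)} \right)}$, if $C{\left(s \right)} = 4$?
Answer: $\frac{2426 i \sqrt{57}}{3} \approx 6105.3 i$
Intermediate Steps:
$I{\left(y \right)} = \frac{y}{3}$
$D{\left(n \right)} = \frac{i \sqrt{57}}{3}$ ($D{\left(n \right)} = \sqrt{\frac{1}{3} \cdot 2 - 7} = \sqrt{\frac{2}{3} - 7} = \sqrt{- \frac{19}{3}} = \frac{i \sqrt{57}}{3}$)
$2426 D{\left(C{\left(-5 \right)} \right)} = 2426 \frac{i \sqrt{57}}{3} = \frac{2426 i \sqrt{57}}{3}$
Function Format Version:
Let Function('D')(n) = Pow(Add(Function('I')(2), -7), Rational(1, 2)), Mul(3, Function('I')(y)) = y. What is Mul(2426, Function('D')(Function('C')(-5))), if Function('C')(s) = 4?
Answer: Mul(Rational(2426, 3), I, Pow(57, Rational(1, 2))) ≈ Mul(6105.3, I)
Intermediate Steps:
Function('I')(y) = Mul(Rational(1, 3), y)
Function('D')(n) = Mul(Rational(1, 3), I, Pow(57, Rational(1, 2))) (Function('D')(n) = Pow(Add(Mul(Rational(1, 3), 2), -7), Rational(1, 2)) = Pow(Add(Rational(2, 3), -7), Rational(1, 2)) = Pow(Rational(-19, 3), Rational(1, 2)) = Mul(Rational(1, 3), I, Pow(57, Rational(1, 2))))
Mul(2426, Function('D')(Function('C')(-5))) = Mul(2426, Mul(Rational(1, 3), I, Pow(57, Rational(1, 2)))) = Mul(Rational(2426, 3), I, Pow(57, Rational(1, 2)))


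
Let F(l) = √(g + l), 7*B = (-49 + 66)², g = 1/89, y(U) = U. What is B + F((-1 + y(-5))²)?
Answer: 289/7 + √285245/89 ≈ 47.287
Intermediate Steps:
g = 1/89 ≈ 0.011236
B = 289/7 (B = (-49 + 66)²/7 = (⅐)*17² = (⅐)*289 = 289/7 ≈ 41.286)
F(l) = √(1/89 + l)
B + F((-1 + y(-5))²) = 289/7 + √(89 + 7921*(-1 - 5)²)/89 = 289/7 + √(89 + 7921*(-6)²)/89 = 289/7 + √(89 + 7921*36)/89 = 289/7 + √(89 + 285156)/89 = 289/7 + √285245/89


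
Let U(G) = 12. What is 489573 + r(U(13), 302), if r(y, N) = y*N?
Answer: 493197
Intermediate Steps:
r(y, N) = N*y
489573 + r(U(13), 302) = 489573 + 302*12 = 489573 + 3624 = 493197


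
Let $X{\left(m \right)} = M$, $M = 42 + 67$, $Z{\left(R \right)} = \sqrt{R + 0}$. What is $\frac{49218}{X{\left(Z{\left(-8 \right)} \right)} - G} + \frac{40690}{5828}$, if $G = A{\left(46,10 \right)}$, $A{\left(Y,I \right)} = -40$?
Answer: $\frac{146452657}{434186} \approx 337.3$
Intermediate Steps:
$G = -40$
$Z{\left(R \right)} = \sqrt{R}$
$M = 109$
$X{\left(m \right)} = 109$
$\frac{49218}{X{\left(Z{\left(-8 \right)} \right)} - G} + \frac{40690}{5828} = \frac{49218}{109 - -40} + \frac{40690}{5828} = \frac{49218}{109 + 40} + 40690 \cdot \frac{1}{5828} = \frac{49218}{149} + \frac{20345}{2914} = \frac{146452657}{434186}$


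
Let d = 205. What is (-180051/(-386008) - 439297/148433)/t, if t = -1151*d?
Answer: 142846646293/13519354474858120 ≈ 1.0566e-5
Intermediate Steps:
t = -235955 (t = -1151*205 = -235955)
(-180051/(-386008) - 439297/148433)/t = (-180051/(-386008) - 439297/148433)/(-235955) = (-180051*(-1/386008) - 439297*1/148433)*(-1/235955) = (180051/386008 - 439297/148433)*(-1/235955) = -142846646293/57296325464*(-1/235955) = 142846646293/13519354474858120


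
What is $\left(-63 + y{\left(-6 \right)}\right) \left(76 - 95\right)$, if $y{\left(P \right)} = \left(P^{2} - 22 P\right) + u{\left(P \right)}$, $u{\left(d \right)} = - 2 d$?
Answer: $-2223$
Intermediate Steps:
$y{\left(P \right)} = P^{2} - 24 P$ ($y{\left(P \right)} = \left(P^{2} - 22 P\right) - 2 P = P^{2} - 24 P$)
$\left(-63 + y{\left(-6 \right)}\right) \left(76 - 95\right) = \left(-63 - 6 \left(-24 - 6\right)\right) \left(76 - 95\right) = \left(-63 - -180\right) \left(-19\right) = \left(-63 + 180\right) \left(-19\right) = 117 \left(-19\right) = -2223$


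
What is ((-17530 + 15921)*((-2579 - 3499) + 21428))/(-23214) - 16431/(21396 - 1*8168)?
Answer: 163162849483/153537396 ≈ 1062.7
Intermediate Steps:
((-17530 + 15921)*((-2579 - 3499) + 21428))/(-23214) - 16431/(21396 - 1*8168) = -1609*(-6078 + 21428)*(-1/23214) - 16431/(21396 - 8168) = -1609*15350*(-1/23214) - 16431/13228 = -24698150*(-1/23214) - 16431*1/13228 = 12349075/11607 - 16431/13228 = 163162849483/153537396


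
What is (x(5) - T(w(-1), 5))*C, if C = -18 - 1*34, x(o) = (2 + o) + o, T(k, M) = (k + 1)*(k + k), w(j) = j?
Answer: -624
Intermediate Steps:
T(k, M) = 2*k*(1 + k) (T(k, M) = (1 + k)*(2*k) = 2*k*(1 + k))
x(o) = 2 + 2*o
C = -52 (C = -18 - 34 = -52)
(x(5) - T(w(-1), 5))*C = ((2 + 2*5) - 2*(-1)*(1 - 1))*(-52) = ((2 + 10) - 2*(-1)*0)*(-52) = (12 - 1*0)*(-52) = (12 + 0)*(-52) = 12*(-52) = -624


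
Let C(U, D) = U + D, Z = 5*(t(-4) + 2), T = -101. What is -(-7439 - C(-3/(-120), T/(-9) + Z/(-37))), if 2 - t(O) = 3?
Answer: 99235493/13320 ≈ 7450.1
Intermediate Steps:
t(O) = -1 (t(O) = 2 - 1*3 = 2 - 3 = -1)
Z = 5 (Z = 5*(-1 + 2) = 5*1 = 5)
C(U, D) = D + U
-(-7439 - C(-3/(-120), T/(-9) + Z/(-37))) = -(-7439 - ((-101/(-9) + 5/(-37)) - 3/(-120))) = -(-7439 - ((-101*(-⅑) + 5*(-1/37)) - 3*(-1/120))) = -(-7439 - ((101/9 - 5/37) + 1/40)) = -(-7439 - (3692/333 + 1/40)) = -(-7439 - 1*148013/13320) = -(-7439 - 148013/13320) = -1*(-99235493/13320) = 99235493/13320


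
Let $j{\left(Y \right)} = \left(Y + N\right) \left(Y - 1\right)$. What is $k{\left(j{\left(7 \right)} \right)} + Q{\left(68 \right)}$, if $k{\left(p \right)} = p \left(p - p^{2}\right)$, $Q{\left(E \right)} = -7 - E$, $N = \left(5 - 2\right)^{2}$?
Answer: $-875595$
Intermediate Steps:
$N = 9$ ($N = 3^{2} = 9$)
$j{\left(Y \right)} = \left(-1 + Y\right) \left(9 + Y\right)$ ($j{\left(Y \right)} = \left(Y + 9\right) \left(Y - 1\right) = \left(9 + Y\right) \left(-1 + Y\right) = \left(-1 + Y\right) \left(9 + Y\right)$)
$k{\left(j{\left(7 \right)} \right)} + Q{\left(68 \right)} = \left(-9 + 7^{2} + 8 \cdot 7\right)^{2} \left(1 - \left(-9 + 7^{2} + 8 \cdot 7\right)\right) - 75 = \left(-9 + 49 + 56\right)^{2} \left(1 - \left(-9 + 49 + 56\right)\right) - 75 = 96^{2} \left(1 - 96\right) - 75 = 9216 \left(1 - 96\right) - 75 = 9216 \left(-95\right) - 75 = -875520 - 75 = -875595$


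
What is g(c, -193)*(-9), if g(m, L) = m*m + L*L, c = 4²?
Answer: -337545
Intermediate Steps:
c = 16
g(m, L) = L² + m² (g(m, L) = m² + L² = L² + m²)
g(c, -193)*(-9) = ((-193)² + 16²)*(-9) = (37249 + 256)*(-9) = 37505*(-9) = -337545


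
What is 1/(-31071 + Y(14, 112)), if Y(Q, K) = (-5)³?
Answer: -1/31196 ≈ -3.2055e-5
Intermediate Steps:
Y(Q, K) = -125
1/(-31071 + Y(14, 112)) = 1/(-31071 - 125) = 1/(-31196) = -1/31196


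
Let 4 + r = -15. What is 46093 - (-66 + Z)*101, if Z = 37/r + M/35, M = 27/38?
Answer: 70428333/1330 ≈ 52954.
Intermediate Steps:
r = -19 (r = -4 - 15 = -19)
M = 27/38 (M = 27*(1/38) = 27/38 ≈ 0.71053)
Z = -2563/1330 (Z = 37/(-19) + (27/38)/35 = 37*(-1/19) + (27/38)*(1/35) = -37/19 + 27/1330 = -2563/1330 ≈ -1.9271)
46093 - (-66 + Z)*101 = 46093 - (-66 - 2563/1330)*101 = 46093 - (-90343)*101/1330 = 46093 - 1*(-9124643/1330) = 46093 + 9124643/1330 = 70428333/1330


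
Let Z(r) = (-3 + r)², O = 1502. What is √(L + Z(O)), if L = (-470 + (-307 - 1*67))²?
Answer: √2959337 ≈ 1720.3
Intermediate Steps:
L = 712336 (L = (-470 + (-307 - 67))² = (-470 - 374)² = (-844)² = 712336)
√(L + Z(O)) = √(712336 + (-3 + 1502)²) = √(712336 + 1499²) = √(712336 + 2247001) = √2959337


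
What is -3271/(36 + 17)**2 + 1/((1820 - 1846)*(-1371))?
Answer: -116595257/100129614 ≈ -1.1644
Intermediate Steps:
-3271/(36 + 17)**2 + 1/((1820 - 1846)*(-1371)) = -3271/(53**2) - 1/1371/(-26) = -3271/2809 - 1/26*(-1/1371) = -3271*1/2809 + 1/35646 = -3271/2809 + 1/35646 = -116595257/100129614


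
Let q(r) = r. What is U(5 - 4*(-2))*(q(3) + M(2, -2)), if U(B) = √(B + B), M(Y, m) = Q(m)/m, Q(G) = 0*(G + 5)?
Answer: 3*√26 ≈ 15.297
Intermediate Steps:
Q(G) = 0 (Q(G) = 0*(5 + G) = 0)
M(Y, m) = 0 (M(Y, m) = 0/m = 0)
U(B) = √2*√B (U(B) = √(2*B) = √2*√B)
U(5 - 4*(-2))*(q(3) + M(2, -2)) = (√2*√(5 - 4*(-2)))*(3 + 0) = (√2*√(5 + 8))*3 = (√2*√13)*3 = √26*3 = 3*√26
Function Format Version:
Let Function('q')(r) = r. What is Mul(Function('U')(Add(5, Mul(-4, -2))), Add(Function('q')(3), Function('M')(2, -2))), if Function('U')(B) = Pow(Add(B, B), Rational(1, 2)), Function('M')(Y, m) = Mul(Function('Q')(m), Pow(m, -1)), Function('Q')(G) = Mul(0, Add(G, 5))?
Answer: Mul(3, Pow(26, Rational(1, 2))) ≈ 15.297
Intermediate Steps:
Function('Q')(G) = 0 (Function('Q')(G) = Mul(0, Add(5, G)) = 0)
Function('M')(Y, m) = 0 (Function('M')(Y, m) = Mul(0, Pow(m, -1)) = 0)
Function('U')(B) = Mul(Pow(2, Rational(1, 2)), Pow(B, Rational(1, 2))) (Function('U')(B) = Pow(Mul(2, B), Rational(1, 2)) = Mul(Pow(2, Rational(1, 2)), Pow(B, Rational(1, 2))))
Mul(Function('U')(Add(5, Mul(-4, -2))), Add(Function('q')(3), Function('M')(2, -2))) = Mul(Mul(Pow(2, Rational(1, 2)), Pow(Add(5, Mul(-4, -2)), Rational(1, 2))), Add(3, 0)) = Mul(Mul(Pow(2, Rational(1, 2)), Pow(Add(5, 8), Rational(1, 2))), 3) = Mul(Mul(Pow(2, Rational(1, 2)), Pow(13, Rational(1, 2))), 3) = Mul(Pow(26, Rational(1, 2)), 3) = Mul(3, Pow(26, Rational(1, 2)))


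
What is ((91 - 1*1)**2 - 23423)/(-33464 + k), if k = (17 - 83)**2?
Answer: 15323/29108 ≈ 0.52642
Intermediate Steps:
k = 4356 (k = (-66)**2 = 4356)
((91 - 1*1)**2 - 23423)/(-33464 + k) = ((91 - 1*1)**2 - 23423)/(-33464 + 4356) = ((91 - 1)**2 - 23423)/(-29108) = (90**2 - 23423)*(-1/29108) = (8100 - 23423)*(-1/29108) = -15323*(-1/29108) = 15323/29108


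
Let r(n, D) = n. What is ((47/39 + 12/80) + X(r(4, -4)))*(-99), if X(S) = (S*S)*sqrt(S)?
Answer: -858561/260 ≈ -3302.2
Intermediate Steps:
X(S) = S**(5/2) (X(S) = S**2*sqrt(S) = S**(5/2))
((47/39 + 12/80) + X(r(4, -4)))*(-99) = ((47/39 + 12/80) + 4**(5/2))*(-99) = ((47*(1/39) + 12*(1/80)) + 32)*(-99) = ((47/39 + 3/20) + 32)*(-99) = (1057/780 + 32)*(-99) = (26017/780)*(-99) = -858561/260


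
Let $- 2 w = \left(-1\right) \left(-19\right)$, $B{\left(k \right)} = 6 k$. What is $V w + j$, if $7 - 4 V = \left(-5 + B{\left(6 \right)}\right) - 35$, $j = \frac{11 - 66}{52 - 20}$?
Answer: $- \frac{891}{32} \approx -27.844$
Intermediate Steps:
$w = - \frac{19}{2}$ ($w = - \frac{\left(-1\right) \left(-19\right)}{2} = \left(- \frac{1}{2}\right) 19 = - \frac{19}{2} \approx -9.5$)
$j = - \frac{55}{32} \approx -1.7188$
$V = \frac{11}{4}$ ($V = \frac{7}{4} - \frac{\left(-5 + 6 \cdot 6\right) - 35}{4} = \frac{7}{4} - \frac{\left(-5 + 36\right) - 35}{4} = \frac{7}{4} - \frac{31 - 35}{4} = \frac{7}{4} - -1 = \frac{7}{4} + 1 = \frac{11}{4} \approx 2.75$)
$V w + j = \frac{11}{4} \left(- \frac{19}{2}\right) - \frac{55}{32} = - \frac{209}{8} - \frac{55}{32} = - \frac{891}{32}$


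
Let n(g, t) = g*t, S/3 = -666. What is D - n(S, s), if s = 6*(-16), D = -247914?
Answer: -439722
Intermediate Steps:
S = -1998 (S = 3*(-666) = -1998)
s = -96
D - n(S, s) = -247914 - (-1998)*(-96) = -247914 - 1*191808 = -247914 - 191808 = -439722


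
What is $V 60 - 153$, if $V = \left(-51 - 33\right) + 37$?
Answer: $-2973$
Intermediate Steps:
$V = -47$ ($V = \left(-51 - 33\right) + 37 = -84 + 37 = -47$)
$V 60 - 153 = \left(-47\right) 60 - 153 = -2820 - 153 = -2973$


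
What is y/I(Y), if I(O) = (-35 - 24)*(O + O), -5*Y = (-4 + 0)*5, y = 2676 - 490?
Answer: -1093/236 ≈ -4.6314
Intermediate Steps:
y = 2186
Y = 4 (Y = -(-4 + 0)*5/5 = -(-4)*5/5 = -⅕*(-20) = 4)
I(O) = -118*O
y/I(Y) = 2186/((-118*4)) = 2186/(-472) = 2186*(-1/472) = -1093/236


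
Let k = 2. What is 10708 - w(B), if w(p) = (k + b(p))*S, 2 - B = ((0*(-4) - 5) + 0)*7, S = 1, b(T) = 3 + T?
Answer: 10666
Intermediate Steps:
B = 37 (B = 2 - ((0*(-4) - 5) + 0)*7 = 2 - ((0 - 5) + 0)*7 = 2 - (-5 + 0)*7 = 2 - (-5)*7 = 2 - 1*(-35) = 2 + 35 = 37)
w(p) = 5 + p (w(p) = (2 + (3 + p))*1 = (5 + p)*1 = 5 + p)
10708 - w(B) = 10708 - (5 + 37) = 10708 - 1*42 = 10708 - 42 = 10666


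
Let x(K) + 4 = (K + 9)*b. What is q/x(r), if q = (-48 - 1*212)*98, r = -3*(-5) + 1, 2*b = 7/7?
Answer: -50960/17 ≈ -2997.6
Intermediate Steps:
b = ½ (b = (7/7)/2 = (7*(⅐))/2 = (½)*1 = ½ ≈ 0.50000)
r = 16 (r = 15 + 1 = 16)
q = -25480 (q = (-48 - 212)*98 = -260*98 = -25480)
x(K) = ½ + K/2 (x(K) = -4 + (K + 9)*(½) = -4 + (9 + K)*(½) = -4 + (9/2 + K/2) = ½ + K/2)
q/x(r) = -25480/(½ + (½)*16) = -25480/(½ + 8) = -25480/17/2 = -25480*2/17 = -50960/17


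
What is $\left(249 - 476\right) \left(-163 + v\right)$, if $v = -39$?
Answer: $45854$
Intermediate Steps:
$\left(249 - 476\right) \left(-163 + v\right) = \left(249 - 476\right) \left(-163 - 39\right) = \left(-227\right) \left(-202\right) = 45854$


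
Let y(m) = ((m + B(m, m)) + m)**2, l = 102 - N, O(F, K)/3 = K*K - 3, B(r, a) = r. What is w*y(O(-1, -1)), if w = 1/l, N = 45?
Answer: 108/19 ≈ 5.6842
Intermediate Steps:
O(F, K) = -9 + 3*K**2 (O(F, K) = 3*(K*K - 3) = 3*(K**2 - 3) = 3*(-3 + K**2) = -9 + 3*K**2)
l = 57 (l = 102 - 1*45 = 102 - 45 = 57)
w = 1/57 ≈ 0.017544
y(m) = 9*m**2 (y(m) = ((m + m) + m)**2 = (2*m + m)**2 = (3*m)**2 = 9*m**2)
w*y(O(-1, -1)) = (9*(-9 + 3*(-1)**2)**2)/57 = (9*(-9 + 3*1)**2)/57 = (9*(-9 + 3)**2)/57 = (9*(-6)**2)/57 = (9*36)/57 = (1/57)*324 = 108/19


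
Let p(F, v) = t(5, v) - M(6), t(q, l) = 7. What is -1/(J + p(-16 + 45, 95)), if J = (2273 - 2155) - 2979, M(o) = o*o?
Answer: 1/2890 ≈ 0.00034602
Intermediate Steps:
M(o) = o²
p(F, v) = -29 (p(F, v) = 7 - 1*6² = 7 - 1*36 = 7 - 36 = -29)
J = -2861 (J = 118 - 2979 = -2861)
-1/(J + p(-16 + 45, 95)) = -1/(-2861 - 29) = -1/(-2890) = -1*(-1/2890) = 1/2890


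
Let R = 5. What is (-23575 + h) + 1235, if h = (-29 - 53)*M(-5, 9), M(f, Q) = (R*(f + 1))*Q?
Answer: -7580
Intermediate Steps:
M(f, Q) = Q*(5 + 5*f) (M(f, Q) = (5*(f + 1))*Q = (5*(1 + f))*Q = (5 + 5*f)*Q = Q*(5 + 5*f))
h = 14760 (h = (-29 - 53)*(5*9*(1 - 5)) = -410*9*(-4) = -82*(-180) = 14760)
(-23575 + h) + 1235 = (-23575 + 14760) + 1235 = -8815 + 1235 = -7580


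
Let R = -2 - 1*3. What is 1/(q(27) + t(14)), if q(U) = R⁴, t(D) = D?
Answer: 1/639 ≈ 0.0015649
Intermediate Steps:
R = -5 (R = -2 - 3 = -5)
q(U) = 625 (q(U) = (-5)⁴ = 625)
1/(q(27) + t(14)) = 1/(625 + 14) = 1/639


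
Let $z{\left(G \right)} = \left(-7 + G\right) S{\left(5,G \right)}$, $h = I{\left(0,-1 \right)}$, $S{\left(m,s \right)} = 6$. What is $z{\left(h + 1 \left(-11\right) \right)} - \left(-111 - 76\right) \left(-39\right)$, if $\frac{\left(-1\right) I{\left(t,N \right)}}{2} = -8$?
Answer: $-7305$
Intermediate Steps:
$I{\left(t,N \right)} = 16$ ($I{\left(t,N \right)} = \left(-2\right) \left(-8\right) = 16$)
$h = 16$
$z{\left(G \right)} = -42 + 6 G$ ($z{\left(G \right)} = \left(-7 + G\right) 6 = -42 + 6 G$)
$z{\left(h + 1 \left(-11\right) \right)} - \left(-111 - 76\right) \left(-39\right) = \left(-42 + 6 \left(16 + 1 \left(-11\right)\right)\right) - \left(-111 - 76\right) \left(-39\right) = \left(-42 + 6 \left(16 - 11\right)\right) - \left(-187\right) \left(-39\right) = \left(-42 + 6 \cdot 5\right) - 7293 = \left(-42 + 30\right) - 7293 = -12 - 7293 = -7305$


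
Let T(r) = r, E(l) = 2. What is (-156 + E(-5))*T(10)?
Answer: -1540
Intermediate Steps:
(-156 + E(-5))*T(10) = (-156 + 2)*10 = -154*10 = -1540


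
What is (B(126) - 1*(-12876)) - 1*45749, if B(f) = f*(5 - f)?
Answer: -48119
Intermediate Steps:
(B(126) - 1*(-12876)) - 1*45749 = (126*(5 - 1*126) - 1*(-12876)) - 1*45749 = (126*(5 - 126) + 12876) - 45749 = (126*(-121) + 12876) - 45749 = (-15246 + 12876) - 45749 = -2370 - 45749 = -48119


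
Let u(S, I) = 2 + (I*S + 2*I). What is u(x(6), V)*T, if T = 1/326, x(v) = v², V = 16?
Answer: 305/163 ≈ 1.8712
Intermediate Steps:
u(S, I) = 2 + 2*I + I*S (u(S, I) = 2 + (2*I + I*S) = 2 + 2*I + I*S)
T = 1/326 ≈ 0.0030675
u(x(6), V)*T = (2 + 2*16 + 16*6²)*(1/326) = (2 + 32 + 16*36)*(1/326) = (2 + 32 + 576)*(1/326) = 610*(1/326) = 305/163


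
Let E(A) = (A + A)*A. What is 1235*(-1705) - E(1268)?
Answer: -5321323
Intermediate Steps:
E(A) = 2*A**2 (E(A) = (2*A)*A = 2*A**2)
1235*(-1705) - E(1268) = 1235*(-1705) - 2*1268**2 = -2105675 - 2*1607824 = -2105675 - 1*3215648 = -2105675 - 3215648 = -5321323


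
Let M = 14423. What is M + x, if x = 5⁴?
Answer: 15048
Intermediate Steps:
x = 625
M + x = 14423 + 625 = 15048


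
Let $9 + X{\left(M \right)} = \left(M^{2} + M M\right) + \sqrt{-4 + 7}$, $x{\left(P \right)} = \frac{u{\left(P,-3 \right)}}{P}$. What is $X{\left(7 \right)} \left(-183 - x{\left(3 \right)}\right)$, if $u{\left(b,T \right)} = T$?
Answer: $-16198 - 182 \sqrt{3} \approx -16513.0$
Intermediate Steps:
$x{\left(P \right)} = - \frac{3}{P}$
$X{\left(M \right)} = -9 + \sqrt{3} + 2 M^{2}$ ($X{\left(M \right)} = -9 + \left(\left(M^{2} + M M\right) + \sqrt{-4 + 7}\right) = -9 + \left(\left(M^{2} + M^{2}\right) + \sqrt{3}\right) = -9 + \left(2 M^{2} + \sqrt{3}\right) = -9 + \left(\sqrt{3} + 2 M^{2}\right) = -9 + \sqrt{3} + 2 M^{2}$)
$X{\left(7 \right)} \left(-183 - x{\left(3 \right)}\right) = \left(-9 + \sqrt{3} + 2 \cdot 7^{2}\right) \left(-183 - - \frac{3}{3}\right) = \left(-9 + \sqrt{3} + 2 \cdot 49\right) \left(-183 - \left(-3\right) \frac{1}{3}\right) = \left(-9 + \sqrt{3} + 98\right) \left(-183 - -1\right) = \left(89 + \sqrt{3}\right) \left(-183 + 1\right) = \left(89 + \sqrt{3}\right) \left(-182\right) = -16198 - 182 \sqrt{3}$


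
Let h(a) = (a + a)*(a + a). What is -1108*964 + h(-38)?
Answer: -1062336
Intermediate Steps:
h(a) = 4*a**2 (h(a) = (2*a)*(2*a) = 4*a**2)
-1108*964 + h(-38) = -1108*964 + 4*(-38)**2 = -1068112 + 4*1444 = -1068112 + 5776 = -1062336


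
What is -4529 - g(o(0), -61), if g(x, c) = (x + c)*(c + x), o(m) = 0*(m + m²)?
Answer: -8250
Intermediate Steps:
o(m) = 0
g(x, c) = (c + x)² (g(x, c) = (c + x)*(c + x) = (c + x)²)
-4529 - g(o(0), -61) = -4529 - (-61 + 0)² = -4529 - 1*(-61)² = -4529 - 1*3721 = -4529 - 3721 = -8250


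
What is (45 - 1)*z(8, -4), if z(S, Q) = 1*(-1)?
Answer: -44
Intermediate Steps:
z(S, Q) = -1
(45 - 1)*z(8, -4) = (45 - 1)*(-1) = 44*(-1) = -44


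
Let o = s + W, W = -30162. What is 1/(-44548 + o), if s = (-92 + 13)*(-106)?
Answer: -1/66336 ≈ -1.5075e-5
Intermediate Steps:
s = 8374 (s = -79*(-106) = 8374)
o = -21788 (o = 8374 - 30162 = -21788)
1/(-44548 + o) = 1/(-44548 - 21788) = 1/(-66336) = -1/66336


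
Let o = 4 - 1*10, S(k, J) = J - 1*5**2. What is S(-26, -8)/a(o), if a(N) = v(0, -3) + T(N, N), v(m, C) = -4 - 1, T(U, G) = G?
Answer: 3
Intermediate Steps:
S(k, J) = -25 + J (S(k, J) = J - 1*25 = J - 25 = -25 + J)
v(m, C) = -5
o = -6 (o = 4 - 10 = -6)
a(N) = -5 + N
S(-26, -8)/a(o) = (-25 - 8)/(-5 - 6) = -33/(-11) = -33*(-1/11) = 3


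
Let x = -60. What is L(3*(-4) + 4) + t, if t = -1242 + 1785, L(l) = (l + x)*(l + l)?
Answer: 1631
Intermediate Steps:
L(l) = 2*l*(-60 + l) (L(l) = (l - 60)*(l + l) = (-60 + l)*(2*l) = 2*l*(-60 + l))
t = 543
L(3*(-4) + 4) + t = 2*(3*(-4) + 4)*(-60 + (3*(-4) + 4)) + 543 = 2*(-12 + 4)*(-60 + (-12 + 4)) + 543 = 2*(-8)*(-60 - 8) + 543 = 2*(-8)*(-68) + 543 = 1088 + 543 = 1631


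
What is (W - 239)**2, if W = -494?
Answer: 537289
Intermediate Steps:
(W - 239)**2 = (-494 - 239)**2 = (-733)**2 = 537289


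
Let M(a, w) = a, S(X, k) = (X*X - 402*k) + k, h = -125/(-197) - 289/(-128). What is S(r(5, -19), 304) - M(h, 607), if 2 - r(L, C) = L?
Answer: -3073777253/25216 ≈ -1.2190e+5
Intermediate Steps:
r(L, C) = 2 - L
h = 72933/25216 (h = -125*(-1/197) - 289*(-1/128) = 125/197 + 289/128 = 72933/25216 ≈ 2.8923)
S(X, k) = X² - 401*k (S(X, k) = (X² - 402*k) + k = X² - 401*k)
S(r(5, -19), 304) - M(h, 607) = ((2 - 1*5)² - 401*304) - 1*72933/25216 = ((2 - 5)² - 121904) - 72933/25216 = ((-3)² - 121904) - 72933/25216 = (9 - 121904) - 72933/25216 = -121895 - 72933/25216 = -3073777253/25216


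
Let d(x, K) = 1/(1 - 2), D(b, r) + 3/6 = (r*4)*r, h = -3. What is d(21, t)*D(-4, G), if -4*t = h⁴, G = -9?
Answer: -647/2 ≈ -323.50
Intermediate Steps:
D(b, r) = -½ + 4*r² (D(b, r) = -½ + (r*4)*r = -½ + (4*r)*r = -½ + 4*r²)
t = -81/4 (t = -¼*(-3)⁴ = -¼*81 = -81/4 ≈ -20.250)
d(x, K) = -1 (d(x, K) = 1/(-1) = -1)
d(21, t)*D(-4, G) = -(-½ + 4*(-9)²) = -(-½ + 4*81) = -(-½ + 324) = -1*647/2 = -647/2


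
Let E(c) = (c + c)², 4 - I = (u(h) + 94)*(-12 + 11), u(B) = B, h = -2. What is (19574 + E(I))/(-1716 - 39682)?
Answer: -28219/20699 ≈ -1.3633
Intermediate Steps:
I = 96 (I = 4 - (-2 + 94)*(-12 + 11) = 4 - 92*(-1) = 4 - 1*(-92) = 4 + 92 = 96)
E(c) = 4*c² (E(c) = (2*c)² = 4*c²)
(19574 + E(I))/(-1716 - 39682) = (19574 + 4*96²)/(-1716 - 39682) = (19574 + 4*9216)/(-41398) = (19574 + 36864)*(-1/41398) = 56438*(-1/41398) = -28219/20699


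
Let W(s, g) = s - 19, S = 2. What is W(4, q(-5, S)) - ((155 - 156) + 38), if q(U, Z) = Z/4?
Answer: -52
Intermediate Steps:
q(U, Z) = Z/4 (q(U, Z) = Z*(1/4) = Z/4)
W(s, g) = -19 + s
W(4, q(-5, S)) - ((155 - 156) + 38) = (-19 + 4) - ((155 - 156) + 38) = -15 - (-1 + 38) = -15 - 1*37 = -15 - 37 = -52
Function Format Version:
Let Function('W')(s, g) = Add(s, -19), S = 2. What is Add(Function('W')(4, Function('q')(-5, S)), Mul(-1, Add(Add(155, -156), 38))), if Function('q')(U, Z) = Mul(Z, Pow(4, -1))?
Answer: -52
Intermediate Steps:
Function('q')(U, Z) = Mul(Rational(1, 4), Z) (Function('q')(U, Z) = Mul(Z, Rational(1, 4)) = Mul(Rational(1, 4), Z))
Function('W')(s, g) = Add(-19, s)
Add(Function('W')(4, Function('q')(-5, S)), Mul(-1, Add(Add(155, -156), 38))) = Add(Add(-19, 4), Mul(-1, Add(Add(155, -156), 38))) = Add(-15, Mul(-1, Add(-1, 38))) = Add(-15, Mul(-1, 37)) = Add(-15, -37) = -52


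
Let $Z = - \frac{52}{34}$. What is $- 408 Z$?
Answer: $624$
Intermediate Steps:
$Z = - \frac{26}{17}$ ($Z = \left(-52\right) \frac{1}{34} = - \frac{26}{17} \approx -1.5294$)
$- 408 Z = \left(-408\right) \left(- \frac{26}{17}\right) = 624$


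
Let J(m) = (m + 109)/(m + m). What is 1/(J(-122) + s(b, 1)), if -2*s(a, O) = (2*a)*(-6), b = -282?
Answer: -244/412835 ≈ -0.00059104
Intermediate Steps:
J(m) = (109 + m)/(2*m) (J(m) = (109 + m)/((2*m)) = (109 + m)*(1/(2*m)) = (109 + m)/(2*m))
s(a, O) = 6*a (s(a, O) = -2*a*(-6)/2 = -(-6)*a = 6*a)
1/(J(-122) + s(b, 1)) = 1/((1/2)*(109 - 122)/(-122) + 6*(-282)) = 1/((1/2)*(-1/122)*(-13) - 1692) = 1/(13/244 - 1692) = 1/(-412835/244) = -244/412835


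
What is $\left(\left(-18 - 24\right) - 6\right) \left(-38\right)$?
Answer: $1824$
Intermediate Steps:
$\left(\left(-18 - 24\right) - 6\right) \left(-38\right) = \left(-42 - 6\right) \left(-38\right) = \left(-48\right) \left(-38\right) = 1824$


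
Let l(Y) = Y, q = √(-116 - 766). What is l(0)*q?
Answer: 0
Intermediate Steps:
q = 21*I*√2 (q = √(-882) = 21*I*√2 ≈ 29.698*I)
l(0)*q = 0*(21*I*√2) = 0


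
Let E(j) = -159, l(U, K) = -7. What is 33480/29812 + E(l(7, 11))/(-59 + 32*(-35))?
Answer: 3684419/2929029 ≈ 1.2579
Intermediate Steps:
33480/29812 + E(l(7, 11))/(-59 + 32*(-35)) = 33480/29812 - 159/(-59 + 32*(-35)) = 33480*(1/29812) - 159/(-59 - 1120) = 8370/7453 - 159/(-1179) = 8370/7453 - 159*(-1/1179) = 8370/7453 + 53/393 = 3684419/2929029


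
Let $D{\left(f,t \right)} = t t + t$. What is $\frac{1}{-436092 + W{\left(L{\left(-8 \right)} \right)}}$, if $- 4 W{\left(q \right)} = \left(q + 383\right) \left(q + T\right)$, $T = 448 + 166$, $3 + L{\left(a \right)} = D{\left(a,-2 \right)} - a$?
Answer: $- \frac{2}{993279} \approx -2.0135 \cdot 10^{-6}$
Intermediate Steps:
$D{\left(f,t \right)} = t + t^{2}$ ($D{\left(f,t \right)} = t^{2} + t = t + t^{2}$)
$L{\left(a \right)} = -1 - a$ ($L{\left(a \right)} = -3 - \left(a + 2 \left(1 - 2\right)\right) = -3 - \left(-2 + a\right) = -1 - a$)
$T = 614$
$W{\left(q \right)} = - \frac{\left(383 + q\right) \left(614 + q\right)}{4}$ ($W{\left(q \right)} = - \frac{\left(q + 383\right) \left(q + 614\right)}{4} = - \frac{\left(383 + q\right) \left(614 + q\right)}{4}$)
$\frac{1}{-436092 + W{\left(L{\left(-8 \right)} \right)}} = \frac{1}{-436092 - \left(\frac{117581}{2} + \frac{\left(-1 - -8\right)^{2}}{4} + \frac{997 \left(-1 - -8\right)}{4}\right)} = \frac{1}{-436092 - \left(\frac{117581}{2} + \frac{\left(-1 + 8\right)^{2}}{4} + \frac{997 \left(-1 + 8\right)}{4}\right)} = \frac{1}{-436092 - \left(\frac{242141}{4} + \frac{49}{4}\right)} = \frac{1}{-436092 - \frac{121095}{2}} = \frac{1}{- \frac{993279}{2}} = - \frac{2}{993279}$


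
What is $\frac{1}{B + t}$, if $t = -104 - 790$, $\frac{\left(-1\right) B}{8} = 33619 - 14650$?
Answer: $- \frac{1}{152646} \approx -6.5511 \cdot 10^{-6}$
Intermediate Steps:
$B = -151752$ ($B = - 8 \left(33619 - 14650\right) = \left(-8\right) 18969 = -151752$)
$t = -894$ ($t = -104 - 790 = -894$)
$\frac{1}{B + t} = \frac{1}{-151752 - 894} = \frac{1}{-152646} = - \frac{1}{152646}$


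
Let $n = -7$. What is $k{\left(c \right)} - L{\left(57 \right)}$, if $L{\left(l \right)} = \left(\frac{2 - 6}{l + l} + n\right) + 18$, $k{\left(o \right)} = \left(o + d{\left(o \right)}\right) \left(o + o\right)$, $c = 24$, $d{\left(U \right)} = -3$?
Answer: $\frac{56831}{57} \approx 997.04$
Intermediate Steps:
$k{\left(o \right)} = 2 o \left(-3 + o\right)$ ($k{\left(o \right)} = \left(o - 3\right) \left(o + o\right) = \left(-3 + o\right) 2 o = 2 o \left(-3 + o\right)$)
$L{\left(l \right)} = 11 - \frac{2}{l}$ ($L{\left(l \right)} = \left(\frac{2 - 6}{l + l} - 7\right) + 18 = \left(- \frac{4}{2 l} - 7\right) + 18 = \left(- 4 \frac{1}{2 l} - 7\right) + 18 = \left(- \frac{2}{l} - 7\right) + 18 = \left(-7 - \frac{2}{l}\right) + 18 = 11 - \frac{2}{l}$)
$k{\left(c \right)} - L{\left(57 \right)} = 2 \cdot 24 \left(-3 + 24\right) - \left(11 - \frac{2}{57}\right) = 2 \cdot 24 \cdot 21 - \left(11 - \frac{2}{57}\right) = 1008 - \left(11 - \frac{2}{57}\right) = 1008 - \frac{625}{57} = \frac{56831}{57}$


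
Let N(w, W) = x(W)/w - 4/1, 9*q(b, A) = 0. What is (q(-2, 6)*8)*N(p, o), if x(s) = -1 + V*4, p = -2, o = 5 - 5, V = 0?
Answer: 0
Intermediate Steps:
q(b, A) = 0 (q(b, A) = (1/9)*0 = 0)
o = 0
x(s) = -1 (x(s) = -1 + 0*4 = -1 + 0 = -1)
N(w, W) = -4 - 1/w (N(w, W) = -1/w - 4/1 = -1/w - 4*1 = -1/w - 4 = -4 - 1/w)
(q(-2, 6)*8)*N(p, o) = (0*8)*(-4 - 1/(-2)) = 0*(-4 - 1*(-1/2)) = 0*(-4 + 1/2) = 0*(-7/2) = 0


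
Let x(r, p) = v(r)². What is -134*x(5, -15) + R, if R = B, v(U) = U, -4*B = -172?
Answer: -3307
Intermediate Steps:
B = 43 (B = -¼*(-172) = 43)
x(r, p) = r²
R = 43
-134*x(5, -15) + R = -134*5² + 43 = -134*25 + 43 = -3350 + 43 = -3307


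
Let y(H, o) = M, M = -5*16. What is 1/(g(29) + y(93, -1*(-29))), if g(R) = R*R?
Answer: 1/761 ≈ 0.0013141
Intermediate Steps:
g(R) = R**2
M = -80
y(H, o) = -80
1/(g(29) + y(93, -1*(-29))) = 1/(29**2 - 80) = 1/(841 - 80) = 1/761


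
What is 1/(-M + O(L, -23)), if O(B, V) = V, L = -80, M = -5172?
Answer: 1/5149 ≈ 0.00019421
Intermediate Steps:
1/(-M + O(L, -23)) = 1/(-1*(-5172) - 23) = 1/(5172 - 23) = 1/5149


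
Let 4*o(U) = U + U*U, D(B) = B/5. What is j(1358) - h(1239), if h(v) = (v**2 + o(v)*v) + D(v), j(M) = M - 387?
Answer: -2387109539/5 ≈ -4.7742e+8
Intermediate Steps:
D(B) = B/5 (D(B) = B*(1/5) = B/5)
o(U) = U/4 + U**2/4 (o(U) = (U + U*U)/4 = (U + U**2)/4 = U/4 + U**2/4)
j(M) = -387 + M
h(v) = v**2 + v/5 + v**2*(1 + v)/4 (h(v) = (v**2 + (v*(1 + v)/4)*v) + v/5 = (v**2 + v**2*(1 + v)/4) + v/5 = v**2 + v/5 + v**2*(1 + v)/4)
j(1358) - h(1239) = (-387 + 1358) - 1239*(4 + 5*1239**2 + 25*1239)/20 = 971 - 1239*(4 + 5*1535121 + 30975)/20 = 971 - 1239*(4 + 7675605 + 30975)/20 = 971 - 1239*7706584/20 = 971 - 1*2387114394/5 = 971 - 2387114394/5 = -2387109539/5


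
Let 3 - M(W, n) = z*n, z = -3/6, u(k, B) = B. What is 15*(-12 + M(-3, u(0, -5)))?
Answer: -345/2 ≈ -172.50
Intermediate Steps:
z = -1/2 (z = -3*1/6 = -1/2 ≈ -0.50000)
M(W, n) = 3 + n/2 (M(W, n) = 3 - (-1)*n/2 = 3 + n/2)
15*(-12 + M(-3, u(0, -5))) = 15*(-12 + (3 + (1/2)*(-5))) = 15*(-12 + (3 - 5/2)) = 15*(-12 + 1/2) = 15*(-23/2) = -345/2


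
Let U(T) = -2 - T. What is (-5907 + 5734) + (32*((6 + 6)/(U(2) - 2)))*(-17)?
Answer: 915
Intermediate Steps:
(-5907 + 5734) + (32*((6 + 6)/(U(2) - 2)))*(-17) = (-5907 + 5734) + (32*((6 + 6)/((-2 - 1*2) - 2)))*(-17) = -173 + (32*(12/((-2 - 2) - 2)))*(-17) = -173 + (32*(12/(-4 - 2)))*(-17) = -173 + (32*(12/(-6)))*(-17) = -173 + (32*(12*(-⅙)))*(-17) = -173 + (32*(-2))*(-17) = -173 - 64*(-17) = -173 + 1088 = 915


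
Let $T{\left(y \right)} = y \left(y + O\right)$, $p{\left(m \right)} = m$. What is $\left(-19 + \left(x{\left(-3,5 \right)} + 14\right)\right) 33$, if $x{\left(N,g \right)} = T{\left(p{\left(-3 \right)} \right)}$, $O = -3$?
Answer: $429$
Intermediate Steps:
$T{\left(y \right)} = y \left(-3 + y\right)$ ($T{\left(y \right)} = y \left(y - 3\right) = y \left(-3 + y\right)$)
$x{\left(N,g \right)} = 18$ ($x{\left(N,g \right)} = - 3 \left(-3 - 3\right) = \left(-3\right) \left(-6\right) = 18$)
$\left(-19 + \left(x{\left(-3,5 \right)} + 14\right)\right) 33 = \left(-19 + \left(18 + 14\right)\right) 33 = \left(-19 + 32\right) 33 = 13 \cdot 33 = 429$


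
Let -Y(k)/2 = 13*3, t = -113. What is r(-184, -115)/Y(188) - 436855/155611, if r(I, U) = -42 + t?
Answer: -9954985/12137658 ≈ -0.82017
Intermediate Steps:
r(I, U) = -155 (r(I, U) = -42 - 113 = -155)
Y(k) = -78 (Y(k) = -26*3 = -2*39 = -78)
r(-184, -115)/Y(188) - 436855/155611 = -155/(-78) - 436855/155611 = -155*(-1/78) - 436855*1/155611 = 155/78 - 436855/155611 = -9954985/12137658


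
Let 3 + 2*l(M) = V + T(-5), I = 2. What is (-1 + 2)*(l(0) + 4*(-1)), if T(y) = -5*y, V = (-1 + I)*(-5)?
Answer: 9/2 ≈ 4.5000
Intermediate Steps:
V = -5 (V = (-1 + 2)*(-5) = 1*(-5) = -5)
l(M) = 17/2 (l(M) = -3/2 + (-5 - 5*(-5))/2 = -3/2 + (-5 + 25)/2 = -3/2 + (1/2)*20 = -3/2 + 10 = 17/2)
(-1 + 2)*(l(0) + 4*(-1)) = (-1 + 2)*(17/2 + 4*(-1)) = 1*(17/2 - 4) = 1*(9/2) = 9/2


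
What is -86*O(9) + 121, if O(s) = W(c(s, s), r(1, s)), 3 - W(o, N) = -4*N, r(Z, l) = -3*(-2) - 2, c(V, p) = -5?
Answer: -1513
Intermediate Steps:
r(Z, l) = 4 (r(Z, l) = 6 - 2 = 4)
W(o, N) = 3 + 4*N (W(o, N) = 3 - (-4)*N = 3 + 4*N)
O(s) = 19 (O(s) = 3 + 4*4 = 3 + 16 = 19)
-86*O(9) + 121 = -86*19 + 121 = -1634 + 121 = -1513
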